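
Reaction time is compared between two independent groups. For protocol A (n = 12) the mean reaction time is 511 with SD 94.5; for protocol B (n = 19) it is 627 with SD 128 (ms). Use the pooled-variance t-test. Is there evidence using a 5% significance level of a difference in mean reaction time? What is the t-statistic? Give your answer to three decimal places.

Let group 1 = protocol A, group 2 = protocol B. H0: μ_1 = μ_2; H1: μ_1 ≠ μ_2 (two-sample pooled-variance t-test, two-sided).
s_p² = [(12−1)·94.5² + (19−1)·128²]/(12+19−2) = 13556.7
t = (511 − 627)/√[13556.7·(1/12 + 1/19)] = -2.702
df = n₁ + n₂ − 2 = 29
Two-sided p-value ≈ 0.0114
Since p ≈ 0.0114 < α = 0.05, reject H0; the data support H1.

-2.702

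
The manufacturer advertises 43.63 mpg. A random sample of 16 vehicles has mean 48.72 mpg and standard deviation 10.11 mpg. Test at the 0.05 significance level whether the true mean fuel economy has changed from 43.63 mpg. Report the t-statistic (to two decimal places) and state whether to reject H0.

t = 2.01; fail to reject H0

H0: μ = 43.63; H1: μ ≠ 43.63 (one-sample t-test, two-sided).
t = (x̄ − μ₀)/(s/√n) = (48.72 − 43.63)/(10.11/√16) = 2.01
df = n − 1 = 15
Two-sided p-value ≈ 0.062
Since p ≈ 0.062 > α = 0.05, fail to reject H0; the data do not provide sufficient evidence against H0.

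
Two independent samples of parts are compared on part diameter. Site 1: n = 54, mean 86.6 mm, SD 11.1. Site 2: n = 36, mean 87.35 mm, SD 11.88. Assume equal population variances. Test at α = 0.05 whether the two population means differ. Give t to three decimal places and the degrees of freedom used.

Let group 1 = site 1, group 2 = site 2. H0: μ_1 = μ_2; H1: μ_1 ≠ μ_2 (two-sample pooled-variance t-test, two-sided).
s_p² = [(54−1)·11.1² + (36−1)·11.88²]/(54+36−2) = 130.339
t = (86.6 − 87.35)/√[130.339·(1/54 + 1/36)] = -0.305
df = n₁ + n₂ − 2 = 88
Two-sided p-value ≈ 0.7608
Since p ≈ 0.7608 > α = 0.05, fail to reject H0; the evidence is not statistically significant.

t = -0.305, df = 88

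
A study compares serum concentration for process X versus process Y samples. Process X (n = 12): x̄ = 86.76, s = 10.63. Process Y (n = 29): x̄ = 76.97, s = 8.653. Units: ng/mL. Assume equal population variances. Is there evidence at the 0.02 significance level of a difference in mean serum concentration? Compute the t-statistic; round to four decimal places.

3.0823

Let group 1 = process X, group 2 = process Y. H0: μ_1 = μ_2; H1: μ_1 ≠ μ_2 (two-sample pooled-variance t-test, two-sided).
s_p² = [(12−1)·10.63² + (29−1)·8.653²]/(12+29−2) = 85.6269
t = (86.76 − 76.97)/√[85.6269·(1/12 + 1/29)] = 3.0823
df = n₁ + n₂ − 2 = 39
Two-sided p-value ≈ 0.0038
Since p ≈ 0.0038 < α = 0.02, reject H0; the data support H1.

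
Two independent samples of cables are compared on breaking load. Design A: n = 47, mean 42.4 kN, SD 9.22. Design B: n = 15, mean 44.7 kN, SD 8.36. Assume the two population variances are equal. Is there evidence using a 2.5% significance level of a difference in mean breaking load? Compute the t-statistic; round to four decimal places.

Let group 1 = design A, group 2 = design B. H0: μ_1 = μ_2; H1: μ_1 ≠ μ_2 (two-sample pooled-variance t-test, two-sided).
s_p² = [(47−1)·9.22² + (15−1)·8.36²]/(47+15−2) = 81.4807
t = (42.4 − 44.7)/√[81.4807·(1/47 + 1/15)] = -0.8592
df = n₁ + n₂ − 2 = 60
Two-sided p-value ≈ 0.3936
Since p ≈ 0.3936 > α = 0.025, fail to reject H0; the data do not provide sufficient evidence against H0.

-0.8592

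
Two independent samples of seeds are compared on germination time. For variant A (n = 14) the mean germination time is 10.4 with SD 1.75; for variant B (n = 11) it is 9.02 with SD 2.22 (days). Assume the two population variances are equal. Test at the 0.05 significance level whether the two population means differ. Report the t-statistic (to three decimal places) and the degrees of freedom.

t = 1.740, df = 23

Let group 1 = variant A, group 2 = variant B. H0: μ_1 = μ_2; H1: μ_1 ≠ μ_2 (two-sample pooled-variance t-test, two-sided).
s_p² = [(14−1)·1.75² + (11−1)·2.22²]/(14+11−2) = 3.87376
t = (10.4 − 9.02)/√[3.87376·(1/14 + 1/11)] = 1.740
df = n₁ + n₂ − 2 = 23
Two-sided p-value ≈ 0.0952
Since p ≈ 0.0952 > α = 0.05, fail to reject H0; the data do not provide sufficient evidence against H0.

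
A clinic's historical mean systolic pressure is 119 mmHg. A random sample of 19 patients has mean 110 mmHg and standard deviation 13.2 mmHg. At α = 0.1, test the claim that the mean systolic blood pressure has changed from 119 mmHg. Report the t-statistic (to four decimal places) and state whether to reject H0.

t = -2.9720; reject H0

H0: μ = 119; H1: μ ≠ 119 (one-sample t-test, two-sided).
t = (x̄ − μ₀)/(s/√n) = (110 − 119)/(13.2/√19) = -2.9720
df = n − 1 = 18
Two-sided p-value ≈ 0.0082
Since p ≈ 0.0082 < α = 0.1, reject H0; the evidence is statistically significant.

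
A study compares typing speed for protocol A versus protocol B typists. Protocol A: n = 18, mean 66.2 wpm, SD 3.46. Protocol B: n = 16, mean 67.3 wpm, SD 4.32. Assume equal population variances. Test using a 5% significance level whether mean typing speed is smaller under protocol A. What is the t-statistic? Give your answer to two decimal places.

-0.82

Let group 1 = protocol A, group 2 = protocol B. H0: μ_1 = μ_2; H1: μ_1 < μ_2 (two-sample pooled-variance t-test, left-tailed).
s_p² = [(18−1)·3.46² + (16−1)·4.32²]/(18+16−2) = 15.1079
t = (66.2 − 67.3)/√[15.1079·(1/18 + 1/16)] = -0.82
df = n₁ + n₂ − 2 = 32
p-value = P(T ≤ -0.82) ≈ 0.2081
Since p ≈ 0.2081 > α = 0.05, fail to reject H0; the data do not provide sufficient evidence against H0.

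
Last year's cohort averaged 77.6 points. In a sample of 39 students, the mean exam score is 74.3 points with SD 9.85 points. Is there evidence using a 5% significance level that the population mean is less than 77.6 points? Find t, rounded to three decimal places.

-2.092

H0: μ = 77.6; H1: μ < 77.6 (one-sample t-test, left-tailed).
t = (x̄ − μ₀)/(s/√n) = (74.3 − 77.6)/(9.85/√39) = -2.092
df = n − 1 = 38
p-value = P(T ≤ -2.092) ≈ 0.0216
Since p ≈ 0.0216 < α = 0.05, reject H0; the data support H1.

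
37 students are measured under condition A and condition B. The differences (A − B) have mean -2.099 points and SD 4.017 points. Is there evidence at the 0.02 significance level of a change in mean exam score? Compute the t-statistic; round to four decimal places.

H0: μ_d = 0; H1: μ_d ≠ 0 (paired t-test on the differences, two-sided).
t = d̄/(s_d/√n) = -2.099/(4.017/√37) = -3.1784
df = n − 1 = 36
Two-sided p-value ≈ 0.003
Since p ≈ 0.003 < α = 0.02, reject H0; the data support H1.

-3.1784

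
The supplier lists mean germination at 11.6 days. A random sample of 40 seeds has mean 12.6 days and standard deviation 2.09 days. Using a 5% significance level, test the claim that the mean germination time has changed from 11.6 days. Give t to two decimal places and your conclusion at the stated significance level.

H0: μ = 11.6; H1: μ ≠ 11.6 (one-sample t-test, two-sided).
t = (x̄ − μ₀)/(s/√n) = (12.6 − 11.6)/(2.09/√40) = 3.03
df = n − 1 = 39
Two-sided p-value ≈ 0.004
Since p ≈ 0.004 < α = 0.05, reject H0; the evidence is statistically significant.

t = 3.03; reject H0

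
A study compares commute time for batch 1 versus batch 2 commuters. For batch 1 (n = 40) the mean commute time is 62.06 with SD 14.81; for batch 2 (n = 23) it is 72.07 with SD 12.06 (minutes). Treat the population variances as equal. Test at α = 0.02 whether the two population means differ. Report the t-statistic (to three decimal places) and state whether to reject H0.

t = -2.756; reject H0

Let group 1 = batch 1, group 2 = batch 2. H0: μ_1 = μ_2; H1: μ_1 ≠ μ_2 (two-sample pooled-variance t-test, two-sided).
s_p² = [(40−1)·14.81² + (23−1)·12.06²]/(40+23−2) = 192.686
t = (62.06 − 72.07)/√[192.686·(1/40 + 1/23)] = -2.756
df = n₁ + n₂ − 2 = 61
Two-sided p-value ≈ 0.0077
Since p ≈ 0.0077 < α = 0.02, reject H0; the data support H1.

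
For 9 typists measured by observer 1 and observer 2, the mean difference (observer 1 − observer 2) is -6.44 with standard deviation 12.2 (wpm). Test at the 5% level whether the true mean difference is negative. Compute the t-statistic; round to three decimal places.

-1.584

H0: μ_d = 0; H1: μ_d < 0 (paired t-test on the differences, left-tailed).
t = d̄/(s_d/√n) = -6.44/(12.2/√9) = -1.584
df = n − 1 = 8
p-value = P(T ≤ -1.584) ≈ 0.076
Since p ≈ 0.076 > α = 0.05, fail to reject H0; the data do not provide sufficient evidence against H0.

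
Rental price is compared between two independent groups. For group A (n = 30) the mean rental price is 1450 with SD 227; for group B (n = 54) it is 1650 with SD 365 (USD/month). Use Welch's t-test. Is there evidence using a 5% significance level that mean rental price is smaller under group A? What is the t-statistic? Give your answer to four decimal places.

-3.0917

Let group 1 = group A, group 2 = group B. H0: μ_1 = μ_2; H1: μ_1 < μ_2 (Welch's two-sample t-test, left-tailed).
t = (x̄_1 − x̄_2)/√(s_1²/n_1 + s_2²/n_2) = (1450 − 1650)/√(227²/30 + 365²/54) = -3.0917
Welch–Satterthwaite df ≈ 80.86
p-value = P(T ≤ -3.0917) ≈ 0.0014
Since p ≈ 0.0014 < α = 0.05, reject H0; the evidence is statistically significant.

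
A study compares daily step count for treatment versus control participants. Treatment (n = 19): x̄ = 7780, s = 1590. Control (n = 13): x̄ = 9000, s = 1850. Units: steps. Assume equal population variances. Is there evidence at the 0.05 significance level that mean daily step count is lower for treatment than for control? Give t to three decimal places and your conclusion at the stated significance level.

t = -1.995; reject H0

Let group 1 = treatment, group 2 = control. H0: μ_1 = μ_2; H1: μ_1 < μ_2 (two-sample pooled-variance t-test, left-tailed).
s_p² = [(19−1)·1590² + (13−1)·1850²]/(19+13−2) = 2885860
t = (7780 − 9000)/√[2885860·(1/19 + 1/13)] = -1.995
df = n₁ + n₂ − 2 = 30
p-value = P(T ≤ -1.995) ≈ 0.0276
Since p ≈ 0.0276 < α = 0.05, reject H0; the evidence is statistically significant.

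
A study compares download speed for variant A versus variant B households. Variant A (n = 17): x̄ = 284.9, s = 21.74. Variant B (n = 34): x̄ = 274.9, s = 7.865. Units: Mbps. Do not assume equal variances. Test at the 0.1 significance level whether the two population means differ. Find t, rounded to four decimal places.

Let group 1 = variant A, group 2 = variant B. H0: μ_1 = μ_2; H1: μ_1 ≠ μ_2 (Welch's two-sample t-test, two-sided).
t = (x̄_1 − x̄_2)/√(s_1²/n_1 + s_2²/n_2) = (284.9 − 274.9)/√(21.74²/17 + 7.865²/34) = 1.8374
Welch–Satterthwaite df ≈ 18.12
Two-sided p-value ≈ 0.083
Since p ≈ 0.083 < α = 0.1, reject H0; the data support H1.

1.8374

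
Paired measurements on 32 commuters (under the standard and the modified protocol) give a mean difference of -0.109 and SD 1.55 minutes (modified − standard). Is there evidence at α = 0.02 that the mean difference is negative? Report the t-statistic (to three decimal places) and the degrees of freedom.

t = -0.398, df = 31

H0: μ_d = 0; H1: μ_d < 0 (paired t-test on the differences, left-tailed).
t = d̄/(s_d/√n) = -0.109/(1.55/√32) = -0.398
df = n − 1 = 31
p-value = P(T ≤ -0.398) ≈ 0.3468
Since p ≈ 0.3468 > α = 0.02, fail to reject H0; the evidence is not statistically significant.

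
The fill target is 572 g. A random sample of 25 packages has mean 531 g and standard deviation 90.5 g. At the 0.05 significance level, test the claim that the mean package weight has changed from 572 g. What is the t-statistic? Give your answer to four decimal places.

-2.2652

H0: μ = 572; H1: μ ≠ 572 (one-sample t-test, two-sided).
t = (x̄ − μ₀)/(s/√n) = (531 − 572)/(90.5/√25) = -2.2652
df = n − 1 = 24
Two-sided p-value ≈ 0.0328
Since p ≈ 0.0328 < α = 0.05, reject H0; the evidence is statistically significant.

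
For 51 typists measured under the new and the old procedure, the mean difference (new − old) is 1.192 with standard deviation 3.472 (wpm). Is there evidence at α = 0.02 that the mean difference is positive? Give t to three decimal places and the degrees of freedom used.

H0: μ_d = 0; H1: μ_d > 0 (paired t-test on the differences, right-tailed).
t = d̄/(s_d/√n) = 1.192/(3.472/√51) = 2.452
df = n − 1 = 50
p-value = P(T ≥ 2.452) ≈ 0.0089
Since p ≈ 0.0089 < α = 0.02, reject H0; the evidence is statistically significant.

t = 2.452, df = 50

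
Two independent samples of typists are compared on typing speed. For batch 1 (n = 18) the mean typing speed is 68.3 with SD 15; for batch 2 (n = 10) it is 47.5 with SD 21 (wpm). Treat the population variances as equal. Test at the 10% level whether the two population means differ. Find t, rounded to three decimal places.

Let group 1 = batch 1, group 2 = batch 2. H0: μ_1 = μ_2; H1: μ_1 ≠ μ_2 (two-sample pooled-variance t-test, two-sided).
s_p² = [(18−1)·15² + (10−1)·21²]/(18+10−2) = 299.769
t = (68.3 − 47.5)/√[299.769·(1/18 + 1/10)] = 3.046
df = n₁ + n₂ − 2 = 26
Two-sided p-value ≈ 0.0053
Since p ≈ 0.0053 < α = 0.1, reject H0; the data support H1.

3.046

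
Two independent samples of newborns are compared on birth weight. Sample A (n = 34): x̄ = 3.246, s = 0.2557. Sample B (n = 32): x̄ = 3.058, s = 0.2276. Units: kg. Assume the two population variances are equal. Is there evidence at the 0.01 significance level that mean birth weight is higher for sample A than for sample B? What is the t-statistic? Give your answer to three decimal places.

3.148

Let group 1 = sample A, group 2 = sample B. H0: μ_1 = μ_2; H1: μ_1 > μ_2 (two-sample pooled-variance t-test, right-tailed).
s_p² = [(34−1)·0.2557² + (32−1)·0.2276²]/(34+32−2) = 0.0588043
t = (3.246 − 3.058)/√[0.0588043·(1/34 + 1/32)] = 3.148
df = n₁ + n₂ − 2 = 64
p-value = P(T ≥ 3.148) ≈ 0.0012
Since p ≈ 0.0012 < α = 0.01, reject H0; the evidence is statistically significant.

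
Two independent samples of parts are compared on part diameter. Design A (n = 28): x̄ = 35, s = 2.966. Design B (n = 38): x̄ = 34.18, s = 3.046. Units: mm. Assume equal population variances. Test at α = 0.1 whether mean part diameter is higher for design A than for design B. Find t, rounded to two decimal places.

Let group 1 = design A, group 2 = design B. H0: μ_1 = μ_2; H1: μ_1 > μ_2 (two-sample pooled-variance t-test, right-tailed).
s_p² = [(28−1)·2.966² + (38−1)·3.046²]/(28+38−2) = 9.07521
t = (35 − 34.18)/√[9.07521·(1/28 + 1/38)] = 1.09
df = n₁ + n₂ − 2 = 64
p-value = P(T ≥ 1.09) ≈ 0.1393
Since p ≈ 0.1393 > α = 0.1, fail to reject H0; the data do not provide sufficient evidence against H0.

1.09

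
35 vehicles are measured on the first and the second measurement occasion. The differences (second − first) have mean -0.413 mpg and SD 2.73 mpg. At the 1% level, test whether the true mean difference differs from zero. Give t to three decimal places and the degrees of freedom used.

t = -0.895, df = 34

H0: μ_d = 0; H1: μ_d ≠ 0 (paired t-test on the differences, two-sided).
t = d̄/(s_d/√n) = -0.413/(2.73/√35) = -0.895
df = n − 1 = 34
Two-sided p-value ≈ 0.3771
Since p ≈ 0.3771 > α = 0.01, fail to reject H0; the data do not provide sufficient evidence against H0.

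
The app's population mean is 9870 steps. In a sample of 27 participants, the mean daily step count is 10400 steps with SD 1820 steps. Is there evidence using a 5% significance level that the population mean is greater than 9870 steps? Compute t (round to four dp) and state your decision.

H0: μ = 9870; H1: μ > 9870 (one-sample t-test, right-tailed).
t = (x̄ − μ₀)/(s/√n) = (10400 − 9870)/(1820/√27) = 1.5132
df = n − 1 = 26
p-value = P(T ≥ 1.5132) ≈ 0.071
Since p ≈ 0.071 > α = 0.05, fail to reject H0; the data do not provide sufficient evidence against H0.

t = 1.5132; fail to reject H0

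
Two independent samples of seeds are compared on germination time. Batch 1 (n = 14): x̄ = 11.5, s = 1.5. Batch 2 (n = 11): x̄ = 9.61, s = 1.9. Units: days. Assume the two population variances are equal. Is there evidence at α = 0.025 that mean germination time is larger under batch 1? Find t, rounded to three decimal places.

Let group 1 = batch 1, group 2 = batch 2. H0: μ_1 = μ_2; H1: μ_1 > μ_2 (two-sample pooled-variance t-test, right-tailed).
s_p² = [(14−1)·1.5² + (11−1)·1.9²]/(14+11−2) = 2.8413
t = (11.5 − 9.61)/√[2.8413·(1/14 + 1/11)] = 2.783
df = n₁ + n₂ − 2 = 23
p-value = P(T ≥ 2.783) ≈ 0.005
Since p ≈ 0.005 < α = 0.025, reject H0; the evidence is statistically significant.

2.783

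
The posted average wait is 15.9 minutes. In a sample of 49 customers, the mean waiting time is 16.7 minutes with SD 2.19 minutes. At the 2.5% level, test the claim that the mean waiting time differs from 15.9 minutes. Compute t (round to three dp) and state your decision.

H0: μ = 15.9; H1: μ ≠ 15.9 (one-sample t-test, two-sided).
t = (x̄ − μ₀)/(s/√n) = (16.7 − 15.9)/(2.19/√49) = 2.557
df = n − 1 = 48
Two-sided p-value ≈ 0.0138
Since p ≈ 0.0138 < α = 0.025, reject H0; the data support H1.

t = 2.557; reject H0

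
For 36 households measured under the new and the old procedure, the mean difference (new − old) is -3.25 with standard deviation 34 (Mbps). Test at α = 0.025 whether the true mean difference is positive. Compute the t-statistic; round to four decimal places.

H0: μ_d = 0; H1: μ_d > 0 (paired t-test on the differences, right-tailed).
t = d̄/(s_d/√n) = -3.25/(34/√36) = -0.5735
df = n − 1 = 35
p-value = P(T ≥ -0.5735) ≈ 0.7150
Since p ≈ 0.7150 > α = 0.025, fail to reject H0; the evidence is not statistically significant.

-0.5735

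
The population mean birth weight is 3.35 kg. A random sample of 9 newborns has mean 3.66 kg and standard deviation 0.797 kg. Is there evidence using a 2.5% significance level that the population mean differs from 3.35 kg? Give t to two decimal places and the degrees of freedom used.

H0: μ = 3.35; H1: μ ≠ 3.35 (one-sample t-test, two-sided).
t = (x̄ − μ₀)/(s/√n) = (3.66 − 3.35)/(0.797/√9) = 1.17
df = n − 1 = 8
Two-sided p-value ≈ 0.2769
Since p ≈ 0.2769 > α = 0.025, fail to reject H0; the data do not provide sufficient evidence against H0.

t = 1.17, df = 8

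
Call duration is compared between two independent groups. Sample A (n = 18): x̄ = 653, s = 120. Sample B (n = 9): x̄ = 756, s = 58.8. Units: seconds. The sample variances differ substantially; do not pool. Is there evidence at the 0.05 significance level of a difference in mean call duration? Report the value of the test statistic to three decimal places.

Let group 1 = sample A, group 2 = sample B. H0: μ_1 = μ_2; H1: μ_1 ≠ μ_2 (Welch's two-sample t-test, two-sided).
t = (x̄_1 − x̄_2)/√(s_1²/n_1 + s_2²/n_2) = (653 − 756)/√(120²/18 + 58.8²/9) = -2.993
Welch–Satterthwaite df ≈ 25.00
Two-sided p-value ≈ 0.006
Since p ≈ 0.006 < α = 0.05, reject H0; the evidence is statistically significant.

-2.993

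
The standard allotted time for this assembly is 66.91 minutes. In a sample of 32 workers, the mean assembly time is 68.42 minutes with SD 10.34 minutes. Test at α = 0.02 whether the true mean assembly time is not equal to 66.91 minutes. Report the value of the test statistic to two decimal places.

H0: μ = 66.91; H1: μ ≠ 66.91 (one-sample t-test, two-sided).
t = (x̄ − μ₀)/(s/√n) = (68.42 − 66.91)/(10.34/√32) = 0.83
df = n − 1 = 31
Two-sided p-value ≈ 0.415
Since p ≈ 0.415 > α = 0.02, fail to reject H0; the evidence is not statistically significant.

0.83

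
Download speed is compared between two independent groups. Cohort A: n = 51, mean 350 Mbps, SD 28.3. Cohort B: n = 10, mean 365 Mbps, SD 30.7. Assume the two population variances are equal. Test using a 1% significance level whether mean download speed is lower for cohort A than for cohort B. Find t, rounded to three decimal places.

Let group 1 = cohort A, group 2 = cohort B. H0: μ_1 = μ_2; H1: μ_1 < μ_2 (two-sample pooled-variance t-test, left-tailed).
s_p² = [(51−1)·28.3² + (10−1)·30.7²]/(51+10−2) = 822.49
t = (350 − 365)/√[822.49·(1/51 + 1/10)] = -1.512
df = n₁ + n₂ − 2 = 59
p-value = P(T ≤ -1.512) ≈ 0.068
Since p ≈ 0.068 > α = 0.01, fail to reject H0; the data do not provide sufficient evidence against H0.

-1.512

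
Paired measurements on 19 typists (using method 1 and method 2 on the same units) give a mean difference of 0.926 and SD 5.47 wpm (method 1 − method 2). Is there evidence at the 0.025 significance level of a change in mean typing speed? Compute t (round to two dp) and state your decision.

H0: μ_d = 0; H1: μ_d ≠ 0 (paired t-test on the differences, two-sided).
t = d̄/(s_d/√n) = 0.926/(5.47/√19) = 0.74
df = n − 1 = 18
Two-sided p-value ≈ 0.4701
Since p ≈ 0.4701 > α = 0.025, fail to reject H0; the data do not provide sufficient evidence against H0.

t = 0.74; fail to reject H0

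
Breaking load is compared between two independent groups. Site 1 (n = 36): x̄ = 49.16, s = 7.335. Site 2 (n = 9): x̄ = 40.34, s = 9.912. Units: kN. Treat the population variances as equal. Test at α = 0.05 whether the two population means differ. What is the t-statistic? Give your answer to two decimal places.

3.00

Let group 1 = site 1, group 2 = site 2. H0: μ_1 = μ_2; H1: μ_1 ≠ μ_2 (two-sample pooled-variance t-test, two-sided).
s_p² = [(36−1)·7.335² + (9−1)·9.912²]/(36+9−2) = 62.0712
t = (49.16 − 40.34)/√[62.0712·(1/36 + 1/9)] = 3.00
df = n₁ + n₂ − 2 = 43
Two-sided p-value ≈ 0.0044
Since p ≈ 0.0044 < α = 0.05, reject H0; the data support H1.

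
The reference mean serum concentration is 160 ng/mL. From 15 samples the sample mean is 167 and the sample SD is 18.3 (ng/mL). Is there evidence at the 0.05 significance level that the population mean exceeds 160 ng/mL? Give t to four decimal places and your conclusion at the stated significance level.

H0: μ = 160; H1: μ > 160 (one-sample t-test, right-tailed).
t = (x̄ − μ₀)/(s/√n) = (167 − 160)/(18.3/√15) = 1.4815
df = n − 1 = 14
p-value = P(T ≥ 1.4815) ≈ 0.0803
Since p ≈ 0.0803 > α = 0.05, fail to reject H0; the data do not provide sufficient evidence against H0.

t = 1.4815; fail to reject H0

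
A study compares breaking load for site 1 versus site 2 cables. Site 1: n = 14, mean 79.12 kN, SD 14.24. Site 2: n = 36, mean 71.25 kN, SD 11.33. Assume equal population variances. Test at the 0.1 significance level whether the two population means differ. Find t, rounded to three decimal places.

Let group 1 = site 1, group 2 = site 2. H0: μ_1 = μ_2; H1: μ_1 ≠ μ_2 (two-sample pooled-variance t-test, two-sided).
s_p² = [(14−1)·14.24² + (36−1)·11.33²]/(14+36−2) = 148.521
t = (79.12 − 71.25)/√[148.521·(1/14 + 1/36)] = 2.050
df = n₁ + n₂ − 2 = 48
Two-sided p-value ≈ 0.046
Since p ≈ 0.046 < α = 0.1, reject H0; the data support H1.

2.050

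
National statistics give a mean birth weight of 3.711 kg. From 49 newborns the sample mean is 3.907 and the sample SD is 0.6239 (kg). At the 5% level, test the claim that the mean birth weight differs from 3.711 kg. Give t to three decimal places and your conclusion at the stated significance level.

H0: μ = 3.711; H1: μ ≠ 3.711 (one-sample t-test, two-sided).
t = (x̄ − μ₀)/(s/√n) = (3.907 − 3.711)/(0.6239/√49) = 2.199
df = n − 1 = 48
Two-sided p-value ≈ 0.0327
Since p ≈ 0.0327 < α = 0.05, reject H0; the data support H1.

t = 2.199; reject H0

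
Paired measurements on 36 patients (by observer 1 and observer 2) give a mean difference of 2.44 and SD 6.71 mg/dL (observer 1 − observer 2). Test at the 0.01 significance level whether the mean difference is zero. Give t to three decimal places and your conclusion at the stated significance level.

H0: μ_d = 0; H1: μ_d ≠ 0 (paired t-test on the differences, two-sided).
t = d̄/(s_d/√n) = 2.44/(6.71/√36) = 2.182
df = n − 1 = 35
Two-sided p-value ≈ 0.0359
Since p ≈ 0.0359 > α = 0.01, fail to reject H0; the data do not provide sufficient evidence against H0.

t = 2.182; fail to reject H0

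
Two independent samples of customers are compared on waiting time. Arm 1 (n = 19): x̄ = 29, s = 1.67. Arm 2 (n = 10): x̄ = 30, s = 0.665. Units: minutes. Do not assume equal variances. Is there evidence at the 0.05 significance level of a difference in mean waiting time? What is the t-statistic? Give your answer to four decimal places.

Let group 1 = arm 1, group 2 = arm 2. H0: μ_1 = μ_2; H1: μ_1 ≠ μ_2 (Welch's two-sample t-test, two-sided).
t = (x̄_1 − x̄_2)/√(s_1²/n_1 + s_2²/n_2) = (29 − 30)/√(1.67²/19 + 0.665²/10) = -2.2881
Welch–Satterthwaite df ≈ 25.80
Two-sided p-value ≈ 0.031
Since p ≈ 0.031 < α = 0.05, reject H0; the evidence is statistically significant.

-2.2881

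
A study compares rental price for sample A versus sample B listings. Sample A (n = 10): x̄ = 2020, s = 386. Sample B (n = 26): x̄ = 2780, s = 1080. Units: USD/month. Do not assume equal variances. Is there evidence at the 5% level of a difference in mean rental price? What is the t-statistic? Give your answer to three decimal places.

Let group 1 = sample A, group 2 = sample B. H0: μ_1 = μ_2; H1: μ_1 ≠ μ_2 (Welch's two-sample t-test, two-sided).
t = (x̄_1 − x̄_2)/√(s_1²/n_1 + s_2²/n_2) = (2020 − 2780)/√(386²/10 + 1080²/26) = -3.109
Welch–Satterthwaite df ≈ 33.96
Two-sided p-value ≈ 0.004
Since p ≈ 0.004 < α = 0.05, reject H0; the data support H1.

-3.109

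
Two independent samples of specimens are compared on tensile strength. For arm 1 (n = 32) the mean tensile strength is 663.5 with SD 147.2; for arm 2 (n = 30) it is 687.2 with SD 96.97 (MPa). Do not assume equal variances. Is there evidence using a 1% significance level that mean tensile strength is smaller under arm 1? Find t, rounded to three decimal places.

Let group 1 = arm 1, group 2 = arm 2. H0: μ_1 = μ_2; H1: μ_1 < μ_2 (Welch's two-sample t-test, left-tailed).
t = (x̄_1 − x̄_2)/√(s_1²/n_1 + s_2²/n_2) = (663.5 − 687.2)/√(147.2²/32 + 96.97²/30) = -0.753
Welch–Satterthwaite df ≈ 53.98
p-value = P(T ≤ -0.753) ≈ 0.227
Since p ≈ 0.227 > α = 0.01, fail to reject H0; the evidence is not statistically significant.

-0.753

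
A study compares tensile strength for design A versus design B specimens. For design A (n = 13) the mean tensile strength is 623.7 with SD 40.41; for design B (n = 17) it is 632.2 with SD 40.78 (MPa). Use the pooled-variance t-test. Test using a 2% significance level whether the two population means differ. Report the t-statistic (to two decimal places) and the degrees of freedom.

Let group 1 = design A, group 2 = design B. H0: μ_1 = μ_2; H1: μ_1 ≠ μ_2 (two-sample pooled-variance t-test, two-sided).
s_p² = [(13−1)·40.41² + (17−1)·40.78²]/(13+17−2) = 1650.13
t = (623.7 − 632.2)/√[1650.13·(1/13 + 1/17)] = -0.57
df = n₁ + n₂ − 2 = 28
Two-sided p-value ≈ 0.5746
Since p ≈ 0.5746 > α = 0.02, fail to reject H0; the data do not provide sufficient evidence against H0.

t = -0.57, df = 28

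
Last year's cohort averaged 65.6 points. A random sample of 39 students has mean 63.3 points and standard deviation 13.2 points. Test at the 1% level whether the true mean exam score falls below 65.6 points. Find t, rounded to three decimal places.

-1.088

H0: μ = 65.6; H1: μ < 65.6 (one-sample t-test, left-tailed).
t = (x̄ − μ₀)/(s/√n) = (63.3 − 65.6)/(13.2/√39) = -1.088
df = n − 1 = 38
p-value = P(T ≤ -1.088) ≈ 0.142
Since p ≈ 0.142 > α = 0.01, fail to reject H0; the data do not provide sufficient evidence against H0.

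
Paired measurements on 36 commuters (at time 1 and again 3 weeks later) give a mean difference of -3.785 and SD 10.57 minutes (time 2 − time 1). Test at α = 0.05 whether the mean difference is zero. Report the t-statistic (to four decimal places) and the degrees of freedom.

H0: μ_d = 0; H1: μ_d ≠ 0 (paired t-test on the differences, two-sided).
t = d̄/(s_d/√n) = -3.785/(10.57/√36) = -2.1485
df = n − 1 = 35
Two-sided p-value ≈ 0.039
Since p ≈ 0.039 < α = 0.05, reject H0; the evidence is statistically significant.

t = -2.1485, df = 35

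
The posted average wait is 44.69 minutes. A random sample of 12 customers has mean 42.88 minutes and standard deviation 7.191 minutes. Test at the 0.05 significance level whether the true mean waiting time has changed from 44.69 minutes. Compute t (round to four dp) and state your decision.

t = -0.8719; fail to reject H0

H0: μ = 44.69; H1: μ ≠ 44.69 (one-sample t-test, two-sided).
t = (x̄ − μ₀)/(s/√n) = (42.88 − 44.69)/(7.191/√12) = -0.8719
df = n − 1 = 11
Two-sided p-value ≈ 0.4019
Since p ≈ 0.4019 > α = 0.05, fail to reject H0; the evidence is not statistically significant.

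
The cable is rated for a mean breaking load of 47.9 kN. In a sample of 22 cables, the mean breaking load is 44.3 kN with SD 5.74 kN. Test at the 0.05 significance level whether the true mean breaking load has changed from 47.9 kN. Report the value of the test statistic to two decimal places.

-2.94

H0: μ = 47.9; H1: μ ≠ 47.9 (one-sample t-test, two-sided).
t = (x̄ − μ₀)/(s/√n) = (44.3 − 47.9)/(5.74/√22) = -2.94
df = n − 1 = 21
Two-sided p-value ≈ 0.008
Since p ≈ 0.008 < α = 0.05, reject H0; the evidence is statistically significant.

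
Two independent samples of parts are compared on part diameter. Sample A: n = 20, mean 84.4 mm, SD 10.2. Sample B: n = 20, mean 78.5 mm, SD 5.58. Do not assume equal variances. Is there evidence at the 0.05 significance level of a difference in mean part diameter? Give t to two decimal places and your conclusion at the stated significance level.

t = 2.27; reject H0

Let group 1 = sample A, group 2 = sample B. H0: μ_1 = μ_2; H1: μ_1 ≠ μ_2 (Welch's two-sample t-test, two-sided).
t = (x̄_1 − x̄_2)/√(s_1²/n_1 + s_2²/n_2) = (84.4 − 78.5)/√(10.2²/20 + 5.58²/20) = 2.27
Welch–Satterthwaite df ≈ 29.44
Two-sided p-value ≈ 0.031
Since p ≈ 0.031 < α = 0.05, reject H0; the data support H1.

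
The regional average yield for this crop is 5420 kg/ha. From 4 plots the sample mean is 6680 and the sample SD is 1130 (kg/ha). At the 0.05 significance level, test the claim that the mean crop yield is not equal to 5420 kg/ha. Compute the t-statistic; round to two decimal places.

2.23

H0: μ = 5420; H1: μ ≠ 5420 (one-sample t-test, two-sided).
t = (x̄ − μ₀)/(s/√n) = (6680 − 5420)/(1130/√4) = 2.23
df = n − 1 = 3
Two-sided p-value ≈ 0.112
Since p ≈ 0.112 > α = 0.05, fail to reject H0; the evidence is not statistically significant.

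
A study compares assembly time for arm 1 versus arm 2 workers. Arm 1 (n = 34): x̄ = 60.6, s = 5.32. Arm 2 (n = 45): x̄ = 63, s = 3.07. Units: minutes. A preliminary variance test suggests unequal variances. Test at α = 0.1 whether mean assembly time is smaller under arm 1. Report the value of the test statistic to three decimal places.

Let group 1 = arm 1, group 2 = arm 2. H0: μ_1 = μ_2; H1: μ_1 < μ_2 (Welch's two-sample t-test, left-tailed).
t = (x̄_1 − x̄_2)/√(s_1²/n_1 + s_2²/n_2) = (60.6 − 63)/√(5.32²/34 + 3.07²/45) = -2.351
Welch–Satterthwaite df ≈ 49.35
p-value = P(T ≤ -2.351) ≈ 0.0114
Since p ≈ 0.0114 < α = 0.1, reject H0; the evidence is statistically significant.

-2.351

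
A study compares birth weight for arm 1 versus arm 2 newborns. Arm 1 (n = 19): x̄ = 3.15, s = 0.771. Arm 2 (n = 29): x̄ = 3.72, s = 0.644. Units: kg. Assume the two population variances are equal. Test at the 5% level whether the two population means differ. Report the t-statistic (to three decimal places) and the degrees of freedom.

t = -2.773, df = 46

Let group 1 = arm 1, group 2 = arm 2. H0: μ_1 = μ_2; H1: μ_1 ≠ μ_2 (two-sample pooled-variance t-test, two-sided).
s_p² = [(19−1)·0.771² + (29−1)·0.644²]/(19+29−2) = 0.485055
t = (3.15 − 3.72)/√[0.485055·(1/19 + 1/29)] = -2.773
df = n₁ + n₂ − 2 = 46
Two-sided p-value ≈ 0.008
Since p ≈ 0.008 < α = 0.05, reject H0; the evidence is statistically significant.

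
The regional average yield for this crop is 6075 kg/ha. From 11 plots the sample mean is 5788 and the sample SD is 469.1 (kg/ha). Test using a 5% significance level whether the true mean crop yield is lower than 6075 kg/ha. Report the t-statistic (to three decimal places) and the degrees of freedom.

t = -2.029, df = 10

H0: μ = 6075; H1: μ < 6075 (one-sample t-test, left-tailed).
t = (x̄ − μ₀)/(s/√n) = (5788 − 6075)/(469.1/√11) = -2.029
df = n − 1 = 10
p-value = P(T ≤ -2.029) ≈ 0.035
Since p ≈ 0.035 < α = 0.05, reject H0; the evidence is statistically significant.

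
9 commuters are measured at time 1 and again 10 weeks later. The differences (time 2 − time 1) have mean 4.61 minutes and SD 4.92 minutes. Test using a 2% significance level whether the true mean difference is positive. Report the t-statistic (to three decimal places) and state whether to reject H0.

t = 2.811; reject H0

H0: μ_d = 0; H1: μ_d > 0 (paired t-test on the differences, right-tailed).
t = d̄/(s_d/√n) = 4.61/(4.92/√9) = 2.811
df = n − 1 = 8
p-value = P(T ≥ 2.811) ≈ 0.0114
Since p ≈ 0.0114 < α = 0.02, reject H0; the evidence is statistically significant.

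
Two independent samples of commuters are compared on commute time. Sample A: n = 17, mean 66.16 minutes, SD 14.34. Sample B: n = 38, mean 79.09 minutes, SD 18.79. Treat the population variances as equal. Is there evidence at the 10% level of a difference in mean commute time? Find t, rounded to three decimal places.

Let group 1 = sample A, group 2 = sample B. H0: μ_1 = μ_2; H1: μ_1 ≠ μ_2 (two-sample pooled-variance t-test, two-sided).
s_p² = [(17−1)·14.34² + (38−1)·18.79²]/(17+38−2) = 308.557
t = (66.16 − 79.09)/√[308.557·(1/17 + 1/38)] = -2.523
df = n₁ + n₂ − 2 = 53
Two-sided p-value ≈ 0.015
Since p ≈ 0.015 < α = 0.1, reject H0; the data support H1.

-2.523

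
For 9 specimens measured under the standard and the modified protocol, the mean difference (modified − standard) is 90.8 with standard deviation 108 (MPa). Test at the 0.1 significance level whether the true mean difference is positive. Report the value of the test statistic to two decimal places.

2.52

H0: μ_d = 0; H1: μ_d > 0 (paired t-test on the differences, right-tailed).
t = d̄/(s_d/√n) = 90.8/(108/√9) = 2.52
df = n − 1 = 8
p-value = P(T ≥ 2.52) ≈ 0.018
Since p ≈ 0.018 < α = 0.1, reject H0; the data support H1.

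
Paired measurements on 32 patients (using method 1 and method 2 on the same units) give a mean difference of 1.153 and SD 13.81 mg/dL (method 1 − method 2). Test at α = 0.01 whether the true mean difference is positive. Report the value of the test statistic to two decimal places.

H0: μ_d = 0; H1: μ_d > 0 (paired t-test on the differences, right-tailed).
t = d̄/(s_d/√n) = 1.153/(13.81/√32) = 0.47
df = n − 1 = 31
p-value = P(T ≥ 0.47) ≈ 0.320
Since p ≈ 0.320 > α = 0.01, fail to reject H0; the data do not provide sufficient evidence against H0.

0.47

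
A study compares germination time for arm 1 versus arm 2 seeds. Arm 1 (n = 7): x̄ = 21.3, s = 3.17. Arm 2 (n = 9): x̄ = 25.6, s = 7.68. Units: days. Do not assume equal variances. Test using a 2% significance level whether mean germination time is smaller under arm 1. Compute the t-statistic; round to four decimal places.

Let group 1 = arm 1, group 2 = arm 2. H0: μ_1 = μ_2; H1: μ_1 < μ_2 (Welch's two-sample t-test, left-tailed).
t = (x̄_1 − x̄_2)/√(s_1²/n_1 + s_2²/n_2) = (21.3 − 25.6)/√(3.17²/7 + 7.68²/9) = -1.5213
Welch–Satterthwaite df ≈ 11.17
p-value = P(T ≤ -1.5213) ≈ 0.0780
Since p ≈ 0.0780 > α = 0.02, fail to reject H0; the evidence is not statistically significant.

-1.5213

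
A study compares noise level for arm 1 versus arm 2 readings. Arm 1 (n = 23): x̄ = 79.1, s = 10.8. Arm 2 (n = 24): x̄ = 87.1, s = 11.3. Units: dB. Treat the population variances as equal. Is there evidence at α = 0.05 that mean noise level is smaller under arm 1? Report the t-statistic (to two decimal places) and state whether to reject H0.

Let group 1 = arm 1, group 2 = arm 2. H0: μ_1 = μ_2; H1: μ_1 < μ_2 (two-sample pooled-variance t-test, left-tailed).
s_p² = [(23−1)·10.8² + (24−1)·11.3²]/(23+24−2) = 122.288
t = (79.1 − 87.1)/√[122.288·(1/23 + 1/24)] = -2.48
df = n₁ + n₂ − 2 = 45
p-value = P(T ≤ -2.48) ≈ 0.008
Since p ≈ 0.008 < α = 0.05, reject H0; the evidence is statistically significant.

t = -2.48; reject H0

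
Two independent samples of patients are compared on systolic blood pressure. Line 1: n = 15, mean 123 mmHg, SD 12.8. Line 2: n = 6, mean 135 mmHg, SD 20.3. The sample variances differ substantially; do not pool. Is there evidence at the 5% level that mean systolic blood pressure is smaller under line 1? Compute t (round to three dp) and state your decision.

t = -1.345; fail to reject H0

Let group 1 = line 1, group 2 = line 2. H0: μ_1 = μ_2; H1: μ_1 < μ_2 (Welch's two-sample t-test, left-tailed).
t = (x̄_1 − x̄_2)/√(s_1²/n_1 + s_2²/n_2) = (123 − 135)/√(12.8²/15 + 20.3²/6) = -1.345
Welch–Satterthwaite df ≈ 6.66
p-value = P(T ≤ -1.345) ≈ 0.1113
Since p ≈ 0.1113 > α = 0.05, fail to reject H0; the data do not provide sufficient evidence against H0.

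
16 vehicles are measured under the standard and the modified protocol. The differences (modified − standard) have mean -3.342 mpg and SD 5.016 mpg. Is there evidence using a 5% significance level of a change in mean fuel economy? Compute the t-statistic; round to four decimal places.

H0: μ_d = 0; H1: μ_d ≠ 0 (paired t-test on the differences, two-sided).
t = d̄/(s_d/√n) = -3.342/(5.016/√16) = -2.6651
df = n − 1 = 15
Two-sided p-value ≈ 0.0177
Since p ≈ 0.0177 < α = 0.05, reject H0; the data support H1.

-2.6651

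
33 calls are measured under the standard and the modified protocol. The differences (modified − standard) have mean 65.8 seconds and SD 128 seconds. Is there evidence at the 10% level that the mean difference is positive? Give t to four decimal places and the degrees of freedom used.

H0: μ_d = 0; H1: μ_d > 0 (paired t-test on the differences, right-tailed).
t = d̄/(s_d/√n) = 65.8/(128/√33) = 2.9531
df = n − 1 = 32
p-value = P(T ≥ 2.9531) ≈ 0.003
Since p ≈ 0.003 < α = 0.1, reject H0; the evidence is statistically significant.

t = 2.9531, df = 32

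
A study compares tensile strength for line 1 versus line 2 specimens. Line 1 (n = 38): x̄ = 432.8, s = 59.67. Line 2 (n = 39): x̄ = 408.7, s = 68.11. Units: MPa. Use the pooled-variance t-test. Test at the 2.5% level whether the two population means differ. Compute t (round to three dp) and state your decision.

t = 1.650; fail to reject H0

Let group 1 = line 1, group 2 = line 2. H0: μ_1 = μ_2; H1: μ_1 ≠ μ_2 (two-sample pooled-variance t-test, two-sided).
s_p² = [(38−1)·59.67² + (39−1)·68.11²]/(38+39−2) = 4106.93
t = (432.8 − 408.7)/√[4106.93·(1/38 + 1/39)] = 1.650
df = n₁ + n₂ − 2 = 75
Two-sided p-value ≈ 0.1032
Since p ≈ 0.1032 > α = 0.025, fail to reject H0; the evidence is not statistically significant.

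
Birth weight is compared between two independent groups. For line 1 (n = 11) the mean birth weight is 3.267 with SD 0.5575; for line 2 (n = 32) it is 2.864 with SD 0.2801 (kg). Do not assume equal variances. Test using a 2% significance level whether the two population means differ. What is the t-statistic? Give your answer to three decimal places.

Let group 1 = line 1, group 2 = line 2. H0: μ_1 = μ_2; H1: μ_1 ≠ μ_2 (Welch's two-sample t-test, two-sided).
t = (x̄_1 − x̄_2)/√(s_1²/n_1 + s_2²/n_2) = (3.267 − 2.864)/√(0.5575²/11 + 0.2801²/32) = 2.300
Welch–Satterthwaite df ≈ 11.78
Two-sided p-value ≈ 0.041
Since p ≈ 0.041 > α = 0.02, fail to reject H0; the data do not provide sufficient evidence against H0.

2.300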